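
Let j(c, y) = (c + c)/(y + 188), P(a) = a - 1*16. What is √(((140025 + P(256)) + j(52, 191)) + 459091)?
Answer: 2*√21523033653/379 ≈ 774.18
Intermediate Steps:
P(a) = -16 + a (P(a) = a - 16 = -16 + a)
j(c, y) = 2*c/(188 + y) (j(c, y) = (2*c)/(188 + y) = 2*c/(188 + y))
√(((140025 + P(256)) + j(52, 191)) + 459091) = √(((140025 + (-16 + 256)) + 2*52/(188 + 191)) + 459091) = √(((140025 + 240) + 2*52/379) + 459091) = √((140265 + 2*52*(1/379)) + 459091) = √((140265 + 104/379) + 459091) = √(53160539/379 + 459091) = √(227156028/379) = 2*√21523033653/379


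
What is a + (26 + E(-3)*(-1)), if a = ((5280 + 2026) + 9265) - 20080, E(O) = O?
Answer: -3480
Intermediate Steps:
a = -3509 (a = (7306 + 9265) - 20080 = 16571 - 20080 = -3509)
a + (26 + E(-3)*(-1)) = -3509 + (26 - 3*(-1)) = -3509 + (26 + 3) = -3509 + 29 = -3480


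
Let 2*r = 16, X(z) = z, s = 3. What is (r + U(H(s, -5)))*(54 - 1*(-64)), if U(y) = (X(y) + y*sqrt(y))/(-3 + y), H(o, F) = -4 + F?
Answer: 2065/2 + 531*I/2 ≈ 1032.5 + 265.5*I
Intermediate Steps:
r = 8 (r = (1/2)*16 = 8)
U(y) = (y + y**(3/2))/(-3 + y) (U(y) = (y + y*sqrt(y))/(-3 + y) = (y + y**(3/2))/(-3 + y))
(r + U(H(s, -5)))*(54 - 1*(-64)) = (8 + ((-4 - 5) + (-4 - 5)**(3/2))/(-3 + (-4 - 5)))*(54 - 1*(-64)) = (8 + (-9 + (-9)**(3/2))/(-3 - 9))*(54 + 64) = (8 + (-9 - 27*I)/(-12))*118 = (8 - (-9 - 27*I)/12)*118 = (8 + (3/4 + 9*I/4))*118 = (35/4 + 9*I/4)*118 = 2065/2 + 531*I/2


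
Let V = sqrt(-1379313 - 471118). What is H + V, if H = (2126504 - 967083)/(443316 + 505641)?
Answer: 1159421/948957 + I*sqrt(1850431) ≈ 1.2218 + 1360.3*I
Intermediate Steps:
V = I*sqrt(1850431) (V = sqrt(-1850431) = I*sqrt(1850431) ≈ 1360.3*I)
H = 1159421/948957 ≈ 1.2218
H + V = 1159421/948957 + I*sqrt(1850431)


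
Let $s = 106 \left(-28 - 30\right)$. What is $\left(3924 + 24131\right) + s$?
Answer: $21907$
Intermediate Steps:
$s = -6148$ ($s = 106 \left(-58\right) = -6148$)
$\left(3924 + 24131\right) + s = \left(3924 + 24131\right) - 6148 = 28055 - 6148 = 21907$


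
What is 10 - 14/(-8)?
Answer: 47/4 ≈ 11.750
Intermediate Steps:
10 - 14/(-8) = 10 - ⅛*(-14) = 10 + 7/4 = 47/4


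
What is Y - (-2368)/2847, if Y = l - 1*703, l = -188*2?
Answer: -3069545/2847 ≈ -1078.2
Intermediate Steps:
l = -376
Y = -1079 (Y = -376 - 1*703 = -376 - 703 = -1079)
Y - (-2368)/2847 = -1079 - (-2368)/2847 = -1079 - 1*(-2368/2847) = -1079 + 2368/2847 = -3069545/2847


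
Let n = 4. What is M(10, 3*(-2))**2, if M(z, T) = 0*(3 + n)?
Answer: 0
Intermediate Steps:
M(z, T) = 0 (M(z, T) = 0*(3 + 4) = 0*7 = 0)
M(10, 3*(-2))**2 = 0**2 = 0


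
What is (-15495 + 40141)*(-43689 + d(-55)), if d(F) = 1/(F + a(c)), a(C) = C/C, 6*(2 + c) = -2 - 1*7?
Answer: -29072507861/27 ≈ -1.0768e+9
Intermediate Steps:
c = -7/2 (c = -2 + (-2 - 1*7)/6 = -2 + (-2 - 7)/6 = -2 + (1/6)*(-9) = -2 - 3/2 = -7/2 ≈ -3.5000)
a(C) = 1
d(F) = 1/(1 + F) (d(F) = 1/(F + 1) = 1/(1 + F))
(-15495 + 40141)*(-43689 + d(-55)) = (-15495 + 40141)*(-43689 + 1/(1 - 55)) = 24646*(-43689 + 1/(-54)) = 24646*(-43689 - 1/54) = 24646*(-2359207/54) = -29072507861/27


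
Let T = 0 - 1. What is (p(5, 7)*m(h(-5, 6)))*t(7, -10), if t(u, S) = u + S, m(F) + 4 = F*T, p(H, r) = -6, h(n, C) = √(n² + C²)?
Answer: -72 - 18*√61 ≈ -212.58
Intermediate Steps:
T = -1
h(n, C) = √(C² + n²)
m(F) = -4 - F (m(F) = -4 + F*(-1) = -4 - F)
t(u, S) = S + u
(p(5, 7)*m(h(-5, 6)))*t(7, -10) = (-6*(-4 - √(6² + (-5)²)))*(-10 + 7) = -6*(-4 - √(36 + 25))*(-3) = -6*(-4 - √61)*(-3) = (24 + 6*√61)*(-3) = -72 - 18*√61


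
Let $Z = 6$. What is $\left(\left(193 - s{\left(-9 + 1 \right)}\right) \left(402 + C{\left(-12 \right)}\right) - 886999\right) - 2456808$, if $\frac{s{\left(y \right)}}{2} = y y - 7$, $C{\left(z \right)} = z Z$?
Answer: $-3317737$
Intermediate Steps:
$C{\left(z \right)} = 6 z$ ($C{\left(z \right)} = z 6 = 6 z$)
$s{\left(y \right)} = -14 + 2 y^{2}$ ($s{\left(y \right)} = 2 \left(y y - 7\right) = 2 \left(y^{2} - 7\right) = 2 \left(-7 + y^{2}\right) = -14 + 2 y^{2}$)
$\left(\left(193 - s{\left(-9 + 1 \right)}\right) \left(402 + C{\left(-12 \right)}\right) - 886999\right) - 2456808 = \left(\left(193 - \left(-14 + 2 \left(-9 + 1\right)^{2}\right)\right) \left(402 + 6 \left(-12\right)\right) - 886999\right) - 2456808 = \left(\left(193 - \left(-14 + 2 \left(-8\right)^{2}\right)\right) \left(402 - 72\right) - 886999\right) - 2456808 = \left(\left(193 - \left(-14 + 2 \cdot 64\right)\right) 330 - 886999\right) - 2456808 = \left(\left(193 - \left(-14 + 128\right)\right) 330 - 886999\right) - 2456808 = \left(\left(193 - 114\right) 330 - 886999\right) - 2456808 = \left(79 \cdot 330 - 886999\right) - 2456808 = \left(26070 - 886999\right) - 2456808 = -860929 - 2456808 = -3317737$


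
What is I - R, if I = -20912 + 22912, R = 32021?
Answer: -30021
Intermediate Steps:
I = 2000
I - R = 2000 - 1*32021 = 2000 - 32021 = -30021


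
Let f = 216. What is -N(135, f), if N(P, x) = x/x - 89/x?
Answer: -127/216 ≈ -0.58796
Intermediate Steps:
N(P, x) = 1 - 89/x
-N(135, f) = -(-89 + 216)/216 = -127/216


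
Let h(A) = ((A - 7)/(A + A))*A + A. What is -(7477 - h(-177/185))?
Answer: -1384158/185 ≈ -7481.9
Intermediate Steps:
h(A) = -7/2 + 3*A/2 (h(A) = ((-7 + A)/((2*A)))*A + A = ((-7 + A)*(1/(2*A)))*A + A = ((-7 + A)/(2*A))*A + A = (-7/2 + A/2) + A = -7/2 + 3*A/2)
-(7477 - h(-177/185)) = -(7477 - (-7/2 + 3*(-177/185)/2)) = -(7477 - (-7/2 + 3*(-177*1/185)/2)) = -(7477 - (-7/2 + (3/2)*(-177/185))) = -(7477 - (-7/2 - 531/370)) = -(7477 - 1*(-913/185)) = -(7477 + 913/185) = -1*1384158/185 = -1384158/185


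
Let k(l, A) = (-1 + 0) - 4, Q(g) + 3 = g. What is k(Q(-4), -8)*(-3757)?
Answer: 18785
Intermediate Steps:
Q(g) = -3 + g
k(l, A) = -5 (k(l, A) = -1 - 4 = -5)
k(Q(-4), -8)*(-3757) = -5*(-3757) = 18785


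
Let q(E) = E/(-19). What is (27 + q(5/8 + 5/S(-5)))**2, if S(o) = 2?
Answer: 16638241/23104 ≈ 720.15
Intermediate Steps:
q(E) = -E/19 (q(E) = E*(-1/19) = -E/19)
(27 + q(5/8 + 5/S(-5)))**2 = (27 - (5/8 + 5/2)/19)**2 = (27 - 1/19*25/8)**2 = (27 - 25/152)**2 = (4079/152)**2 = 16638241/23104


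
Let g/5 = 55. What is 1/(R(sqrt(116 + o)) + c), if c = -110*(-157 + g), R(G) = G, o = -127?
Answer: -1180/15316401 - I*sqrt(11)/168480411 ≈ -7.7042e-5 - 1.9686e-8*I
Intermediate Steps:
g = 275 (g = 5*55 = 275)
c = -12980 (c = -110*(-157 + 275) = -110*118 = -12980)
1/(R(sqrt(116 + o)) + c) = 1/(sqrt(116 - 127) - 12980) = 1/(sqrt(-11) - 12980) = 1/(I*sqrt(11) - 12980) = 1/(-12980 + I*sqrt(11))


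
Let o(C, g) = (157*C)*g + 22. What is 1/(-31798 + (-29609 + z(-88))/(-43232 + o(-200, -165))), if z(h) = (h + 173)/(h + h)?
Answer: -129178720/4107625683027 ≈ -3.1448e-5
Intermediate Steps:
z(h) = (173 + h)/(2*h) (z(h) = (173 + h)/((2*h)) = (173 + h)*(1/(2*h)) = (173 + h)/(2*h))
o(C, g) = 22 + 157*C*g (o(C, g) = 157*C*g + 22 = 22 + 157*C*g)
1/(-31798 + (-29609 + z(-88))/(-43232 + o(-200, -165))) = 1/(-31798 + (-29609 + (½)*(173 - 88)/(-88))/(-43232 + (22 + 157*(-200)*(-165)))) = 1/(-31798 + (-29609 + (½)*(-1/88)*85)/(-43232 + (22 + 5181000))) = 1/(-31798 + (-29609 - 85/176)/(-43232 + 5181022)) = 1/(-31798 - 5211269/176/5137790) = 1/(-31798 - 5211269/176*1/5137790) = 1/(-31798 - 744467/129178720) = 1/(-4107625683027/129178720) = -129178720/4107625683027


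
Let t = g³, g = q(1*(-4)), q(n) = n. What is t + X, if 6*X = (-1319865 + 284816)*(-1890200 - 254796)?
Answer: 1110087982210/3 ≈ 3.7003e+11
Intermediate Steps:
g = -4 (g = 1*(-4) = -4)
X = 1110087982402/3 (X = ((-1319865 + 284816)*(-1890200 - 254796))/6 = (-1035049*(-2144996))/6 = (⅙)*2220175964804 = 1110087982402/3 ≈ 3.7003e+11)
t = -64 (t = (-4)³ = -64)
t + X = -64 + 1110087982402/3 = 1110087982210/3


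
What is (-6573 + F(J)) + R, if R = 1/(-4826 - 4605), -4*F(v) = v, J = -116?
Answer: -61716465/9431 ≈ -6544.0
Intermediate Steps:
F(v) = -v/4
R = -1/9431 (R = 1/(-9431) = -1/9431 ≈ -0.00010603)
(-6573 + F(J)) + R = (-6573 - ¼*(-116)) - 1/9431 = (-6573 + 29) - 1/9431 = -6544 - 1/9431 = -61716465/9431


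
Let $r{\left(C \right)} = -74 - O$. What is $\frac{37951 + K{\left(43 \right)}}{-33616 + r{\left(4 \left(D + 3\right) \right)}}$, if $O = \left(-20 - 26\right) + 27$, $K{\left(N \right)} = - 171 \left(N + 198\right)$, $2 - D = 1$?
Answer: $\frac{3260}{33671} \approx 0.096819$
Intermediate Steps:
$D = 1$ ($D = 2 - 1 = 1$)
$K{\left(N \right)} = -33858 - 171 N$ ($K{\left(N \right)} = - 171 \left(198 + N\right) = -33858 - 171 N$)
$O = -19$ ($O = -46 + 27 = -19$)
$r{\left(C \right)} = -55$ ($r{\left(C \right)} = -74 - -19 = -74 + 19 = -55$)
$\frac{37951 + K{\left(43 \right)}}{-33616 + r{\left(4 \left(D + 3\right) \right)}} = \frac{37951 - 41211}{-33616 - 55} = \frac{37951 - 41211}{-33671} = \left(37951 - 41211\right) \left(- \frac{1}{33671}\right) = \left(-3260\right) \left(- \frac{1}{33671}\right) = \frac{3260}{33671}$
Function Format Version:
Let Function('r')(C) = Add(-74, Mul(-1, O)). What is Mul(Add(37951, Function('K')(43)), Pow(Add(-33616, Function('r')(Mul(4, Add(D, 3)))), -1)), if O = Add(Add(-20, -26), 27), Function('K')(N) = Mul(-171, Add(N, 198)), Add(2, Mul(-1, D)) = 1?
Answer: Rational(3260, 33671) ≈ 0.096819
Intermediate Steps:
D = 1 (D = Add(2, Mul(-1, 1)) = Add(2, -1) = 1)
Function('K')(N) = Add(-33858, Mul(-171, N)) (Function('K')(N) = Mul(-171, Add(198, N)) = Add(-33858, Mul(-171, N)))
O = -19 (O = Add(-46, 27) = -19)
Function('r')(C) = -55 (Function('r')(C) = Add(-74, Mul(-1, -19)) = Add(-74, 19) = -55)
Mul(Add(37951, Function('K')(43)), Pow(Add(-33616, Function('r')(Mul(4, Add(D, 3)))), -1)) = Mul(Add(37951, Add(-33858, Mul(-171, 43))), Pow(Add(-33616, -55), -1)) = Mul(Add(37951, Add(-33858, -7353)), Pow(-33671, -1)) = Mul(Add(37951, -41211), Rational(-1, 33671)) = Mul(-3260, Rational(-1, 33671)) = Rational(3260, 33671)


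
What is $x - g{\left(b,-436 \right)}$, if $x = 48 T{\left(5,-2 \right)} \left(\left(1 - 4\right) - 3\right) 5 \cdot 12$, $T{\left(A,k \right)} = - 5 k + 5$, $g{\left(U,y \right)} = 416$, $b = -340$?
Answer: $-259616$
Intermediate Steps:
$T{\left(A,k \right)} = 5 - 5 k$
$x = -259200$ ($x = 48 \left(5 - -10\right) \left(\left(1 - 4\right) - 3\right) 5 \cdot 12 = 48 \left(5 + 10\right) \left(-3 - 3\right) 5 \cdot 12 = 48 \cdot 15 \left(-6\right) 5 \cdot 12 = 48 \left(\left(-90\right) 5\right) 12 = 48 \left(-450\right) 12 = \left(-21600\right) 12 = -259200$)
$x - g{\left(b,-436 \right)} = -259200 - 416 = -259616$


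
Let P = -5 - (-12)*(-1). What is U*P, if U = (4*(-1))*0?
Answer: 0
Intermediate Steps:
U = 0 (U = -4*0 = 0)
P = -17 (P = -5 - 3*4 = -5 - 12 = -17)
U*P = 0*(-17) = 0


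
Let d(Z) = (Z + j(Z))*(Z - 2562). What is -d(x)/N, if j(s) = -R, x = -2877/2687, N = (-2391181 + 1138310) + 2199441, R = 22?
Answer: -426930219261/6834206056330 ≈ -0.062470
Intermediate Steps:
N = 946570 (N = -1252871 + 2199441 = 946570)
x = -2877/2687 (x = -2877*1/2687 = -2877/2687 ≈ -1.0707)
j(s) = -22 (j(s) = -1*22 = -22)
d(Z) = (-2562 + Z)*(-22 + Z) (d(Z) = (Z - 22)*(Z - 2562) = (-22 + Z)*(-2562 + Z) = (-2562 + Z)*(-22 + Z))
-d(x)/N = -(56364 + (-2877/2687)² - 2584*(-2877/2687))/946570 = -(56364 + 8277129/7219969 + 7434168/2687)/946570 = -426930219261/(7219969*946570) = -1*426930219261/6834206056330 = -426930219261/6834206056330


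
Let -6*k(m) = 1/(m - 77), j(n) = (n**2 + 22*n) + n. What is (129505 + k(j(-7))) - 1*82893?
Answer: 52858009/1134 ≈ 46612.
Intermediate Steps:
j(n) = n**2 + 23*n
k(m) = -1/(6*(-77 + m)) (k(m) = -1/(6*(m - 77)) = -1/(6*(-77 + m)))
(129505 + k(j(-7))) - 1*82893 = (129505 - 1/(-462 + 6*(-7*(23 - 7)))) - 1*82893 = (129505 - 1/(-462 + 6*(-7*16))) - 82893 = (129505 - 1/(-462 + 6*(-112))) - 82893 = (129505 - 1/(-462 - 672)) - 82893 = (129505 - 1/(-1134)) - 82893 = (129505 - 1*(-1/1134)) - 82893 = (129505 + 1/1134) - 82893 = 146858671/1134 - 82893 = 52858009/1134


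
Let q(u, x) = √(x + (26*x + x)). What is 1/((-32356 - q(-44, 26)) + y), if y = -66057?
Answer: -14059/1383588263 + 2*√182/9685117841 ≈ -1.0158e-5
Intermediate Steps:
q(u, x) = 2*√7*√x (q(u, x) = √(x + 27*x) = √(28*x) = 2*√7*√x)
1/((-32356 - q(-44, 26)) + y) = 1/((-32356 - 2*√7*√26) - 66057) = 1/((-32356 - 2*√182) - 66057) = 1/(-98413 - 2*√182)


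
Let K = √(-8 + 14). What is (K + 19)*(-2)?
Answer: -38 - 2*√6 ≈ -42.899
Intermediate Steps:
K = √6 ≈ 2.4495
(K + 19)*(-2) = (√6 + 19)*(-2) = (19 + √6)*(-2) = -38 - 2*√6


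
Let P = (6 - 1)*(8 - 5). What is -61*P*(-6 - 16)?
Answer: 20130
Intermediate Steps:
P = 15 (P = 5*3 = 15)
-61*P*(-6 - 16) = -915*(-6 - 16) = -915*(-22) = -61*(-330) = 20130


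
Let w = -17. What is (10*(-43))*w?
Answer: 7310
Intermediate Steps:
(10*(-43))*w = (10*(-43))*(-17) = -430*(-17) = 7310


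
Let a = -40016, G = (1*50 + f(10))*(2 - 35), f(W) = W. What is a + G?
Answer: -41996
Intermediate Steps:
G = -1980 (G = (1*50 + 10)*(2 - 35) = (50 + 10)*(-33) = 60*(-33) = -1980)
a + G = -40016 - 1980 = -41996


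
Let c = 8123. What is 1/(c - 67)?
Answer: 1/8056 ≈ 0.00012413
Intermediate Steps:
1/(c - 67) = 1/(8123 - 67) = 1/8056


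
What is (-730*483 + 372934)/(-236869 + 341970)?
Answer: 20344/105101 ≈ 0.19357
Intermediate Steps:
(-730*483 + 372934)/(-236869 + 341970) = (-352590 + 372934)/105101 = 20344*(1/105101) = 20344/105101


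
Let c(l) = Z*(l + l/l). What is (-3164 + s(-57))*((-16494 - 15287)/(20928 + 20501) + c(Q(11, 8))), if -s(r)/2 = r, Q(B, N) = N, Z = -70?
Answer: 79702755550/41429 ≈ 1.9238e+6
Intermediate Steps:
s(r) = -2*r
c(l) = -70 - 70*l (c(l) = -70*(l + l/l) = -70*(l + 1) = -70*(1 + l) = -70 - 70*l)
(-3164 + s(-57))*((-16494 - 15287)/(20928 + 20501) + c(Q(11, 8))) = (-3164 - 2*(-57))*((-16494 - 15287)/(20928 + 20501) + (-70 - 70*8)) = (-3164 + 114)*(-31781/41429 + (-70 - 560)) = -3050*(-31781*1/41429 - 630) = -3050*(-31781/41429 - 630) = -3050*(-26132051/41429) = 79702755550/41429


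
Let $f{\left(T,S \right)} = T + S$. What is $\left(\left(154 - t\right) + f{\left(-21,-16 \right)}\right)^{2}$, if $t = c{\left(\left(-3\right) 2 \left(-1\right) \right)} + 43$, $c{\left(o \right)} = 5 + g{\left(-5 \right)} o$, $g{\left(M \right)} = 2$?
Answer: $3249$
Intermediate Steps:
$c{\left(o \right)} = 5 + 2 o$
$f{\left(T,S \right)} = S + T$
$t = 60$ ($t = \left(5 + 2 \left(-3\right) 2 \left(-1\right)\right) + 43 = \left(5 + 2 \left(\left(-6\right) \left(-1\right)\right)\right) + 43 = \left(5 + 2 \cdot 6\right) + 43 = \left(5 + 12\right) + 43 = 17 + 43 = 60$)
$\left(\left(154 - t\right) + f{\left(-21,-16 \right)}\right)^{2} = \left(\left(154 - 60\right) - 37\right)^{2} = \left(94 - 37\right)^{2} = 57^{2} = 3249$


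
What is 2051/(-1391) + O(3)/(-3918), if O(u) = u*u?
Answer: -2682779/1816646 ≈ -1.4768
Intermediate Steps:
O(u) = u²
2051/(-1391) + O(3)/(-3918) = 2051/(-1391) + 3²/(-3918) = 2051*(-1/1391) + 9*(-1/3918) = -2051/1391 - 3/1306 = -2682779/1816646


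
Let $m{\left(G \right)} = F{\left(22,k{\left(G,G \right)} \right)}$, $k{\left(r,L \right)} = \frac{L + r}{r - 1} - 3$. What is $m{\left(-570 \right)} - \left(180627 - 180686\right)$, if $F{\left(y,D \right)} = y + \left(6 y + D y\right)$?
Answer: $\frac{109017}{571} \approx 190.92$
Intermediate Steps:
$k{\left(r,L \right)} = -3 + \frac{L + r}{-1 + r}$ ($k{\left(r,L \right)} = \frac{L + r}{-1 + r} - 3 = -3 + \frac{L + r}{-1 + r}$)
$F{\left(y,D \right)} = 7 y + D y$
$m{\left(G \right)} = 154 + \frac{22 \left(3 - G\right)}{-1 + G}$ ($m{\left(G \right)} = 22 \left(7 + \frac{3 + G - 2 G}{-1 + G}\right) = 22 \left(7 + \frac{3 - G}{-1 + G}\right) = 154 + \frac{22 \left(3 - G\right)}{-1 + G}$)
$m{\left(-570 \right)} - \left(180627 - 180686\right) = \frac{44 \left(-2 + 3 \left(-570\right)\right)}{-1 - 570} - \left(180627 - 180686\right) = \frac{44 \left(-2 - 1710\right)}{-571} - -59 = 44 \left(- \frac{1}{571}\right) \left(-1712\right) + 59 = \frac{75328}{571} + 59 = \frac{109017}{571}$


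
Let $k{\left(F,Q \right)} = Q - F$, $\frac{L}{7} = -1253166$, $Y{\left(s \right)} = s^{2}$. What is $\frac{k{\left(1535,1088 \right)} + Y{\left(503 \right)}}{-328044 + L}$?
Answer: $- \frac{126281}{4550103} \approx -0.027753$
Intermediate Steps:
$L = -8772162$ ($L = 7 \left(-1253166\right) = -8772162$)
$\frac{k{\left(1535,1088 \right)} + Y{\left(503 \right)}}{-328044 + L} = \frac{\left(1088 - 1535\right) + 503^{2}}{-328044 - 8772162} = \frac{\left(1088 - 1535\right) + 253009}{-9100206} = \left(-447 + 253009\right) \left(- \frac{1}{9100206}\right) = 252562 \left(- \frac{1}{9100206}\right) = - \frac{126281}{4550103}$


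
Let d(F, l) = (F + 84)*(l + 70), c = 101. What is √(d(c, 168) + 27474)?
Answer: 4*√4469 ≈ 267.40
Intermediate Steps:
d(F, l) = (70 + l)*(84 + F) (d(F, l) = (84 + F)*(70 + l) = (70 + l)*(84 + F))
√(d(c, 168) + 27474) = √((5880 + 70*101 + 84*168 + 101*168) + 27474) = √((5880 + 7070 + 14112 + 16968) + 27474) = √(44030 + 27474) = √71504 = 4*√4469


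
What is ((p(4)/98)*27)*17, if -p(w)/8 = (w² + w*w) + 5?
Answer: -67932/49 ≈ -1386.4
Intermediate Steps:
p(w) = -40 - 16*w² (p(w) = -8*((w² + w*w) + 5) = -8*((w² + w²) + 5) = -8*(2*w² + 5) = -8*(5 + 2*w²) = -40 - 16*w²)
((p(4)/98)*27)*17 = (((-40 - 16*4²)/98)*27)*17 = (((-40 - 16*16)*(1/98))*27)*17 = (((-40 - 256)*(1/98))*27)*17 = (-296*1/98*27)*17 = -148/49*27*17 = -3996/49*17 = -67932/49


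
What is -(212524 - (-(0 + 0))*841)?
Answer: -212524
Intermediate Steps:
-(212524 - (-(0 + 0))*841) = -(212524 - (-1*0)*841) = -(212524 - 0*841) = -(212524 - 1*0) = -(212524 + 0) = -1*212524 = -212524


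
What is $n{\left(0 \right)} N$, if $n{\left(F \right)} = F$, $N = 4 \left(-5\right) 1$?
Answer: $0$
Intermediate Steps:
$N = -20$ ($N = \left(-20\right) 1 = -20$)
$n{\left(0 \right)} N = 0 \left(-20\right) = 0$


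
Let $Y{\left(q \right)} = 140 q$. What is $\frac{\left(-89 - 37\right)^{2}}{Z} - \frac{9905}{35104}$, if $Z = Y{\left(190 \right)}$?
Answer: $\frac{5247109}{16674400} \approx 0.31468$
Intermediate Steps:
$Z = 26600$ ($Z = 140 \cdot 190 = 26600$)
$\frac{\left(-89 - 37\right)^{2}}{Z} - \frac{9905}{35104} = \frac{\left(-89 - 37\right)^{2}}{26600} - \frac{9905}{35104} = \left(-126\right)^{2} \cdot \frac{1}{26600} - \frac{9905}{35104} = 15876 \cdot \frac{1}{26600} - \frac{9905}{35104} = \frac{567}{950} - \frac{9905}{35104} = \frac{5247109}{16674400}$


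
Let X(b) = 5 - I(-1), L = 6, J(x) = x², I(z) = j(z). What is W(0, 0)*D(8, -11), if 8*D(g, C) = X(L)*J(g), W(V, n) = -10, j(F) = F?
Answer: -480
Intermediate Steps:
I(z) = z
X(b) = 6 (X(b) = 5 - 1*(-1) = 5 + 1 = 6)
D(g, C) = 3*g²/4 (D(g, C) = (6*g²)/8 = 3*g²/4)
W(0, 0)*D(8, -11) = -15*8²/2 = -15*64/2 = -10*48 = -480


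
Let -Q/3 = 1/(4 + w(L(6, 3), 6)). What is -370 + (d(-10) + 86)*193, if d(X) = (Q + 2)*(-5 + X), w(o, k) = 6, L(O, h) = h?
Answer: 22613/2 ≈ 11307.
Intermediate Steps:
Q = -3/10 (Q = -3/(4 + 6) = -3/10 ≈ -0.30000)
d(X) = -17/2 + 17*X/10 (d(X) = (-3/10 + 2)*(-5 + X) = 17*(-5 + X)/10 = -17/2 + 17*X/10)
-370 + (d(-10) + 86)*193 = -370 + ((-17/2 + (17/10)*(-10)) + 86)*193 = -370 + ((-17/2 - 17) + 86)*193 = -370 + (-51/2 + 86)*193 = -370 + (121/2)*193 = -370 + 23353/2 = 22613/2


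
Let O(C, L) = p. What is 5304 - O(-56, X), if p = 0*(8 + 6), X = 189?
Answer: 5304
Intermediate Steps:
p = 0 (p = 0*14 = 0)
O(C, L) = 0
5304 - O(-56, X) = 5304 - 1*0 = 5304 + 0 = 5304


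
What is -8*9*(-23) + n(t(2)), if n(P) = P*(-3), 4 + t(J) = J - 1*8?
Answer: 1686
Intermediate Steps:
t(J) = -12 + J (t(J) = -4 + (J - 1*8) = -4 + (J - 8) = -4 + (-8 + J) = -12 + J)
n(P) = -3*P
-8*9*(-23) + n(t(2)) = -8*9*(-23) - 3*(-12 + 2) = -72*(-23) - 3*(-10) = 1656 + 30 = 1686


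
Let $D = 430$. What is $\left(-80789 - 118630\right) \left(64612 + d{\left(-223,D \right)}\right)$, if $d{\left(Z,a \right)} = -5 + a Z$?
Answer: $6238424577$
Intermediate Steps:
$d{\left(Z,a \right)} = -5 + Z a$
$\left(-80789 - 118630\right) \left(64612 + d{\left(-223,D \right)}\right) = \left(-80789 - 118630\right) \left(64612 - 95895\right) = - 199419 \left(64612 - 95895\right) = \left(-199419\right) \left(-31283\right) = 6238424577$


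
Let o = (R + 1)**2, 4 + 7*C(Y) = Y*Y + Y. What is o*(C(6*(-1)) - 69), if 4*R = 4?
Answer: -1828/7 ≈ -261.14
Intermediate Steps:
R = 1 (R = (1/4)*4 = 1)
C(Y) = -4/7 + Y/7 + Y**2/7 (C(Y) = -4/7 + (Y*Y + Y)/7 = -4/7 + (Y**2 + Y)/7 = -4/7 + (Y + Y**2)/7 = -4/7 + (Y/7 + Y**2/7) = -4/7 + Y/7 + Y**2/7)
o = 4 (o = (1 + 1)**2 = 2**2 = 4)
o*(C(6*(-1)) - 69) = 4*((-4/7 + (6*(-1))/7 + (6*(-1))**2/7) - 69) = 4*((-4/7 + (1/7)*(-6) + (1/7)*(-6)**2) - 69) = 4*((-4/7 - 6/7 + (1/7)*36) - 69) = 4*((-4/7 - 6/7 + 36/7) - 69) = 4*(26/7 - 69) = 4*(-457/7) = -1828/7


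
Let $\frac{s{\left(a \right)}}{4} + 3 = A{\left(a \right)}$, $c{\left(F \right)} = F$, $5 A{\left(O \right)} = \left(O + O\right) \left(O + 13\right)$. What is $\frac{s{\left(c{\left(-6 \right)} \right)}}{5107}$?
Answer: $- \frac{396}{25535} \approx -0.015508$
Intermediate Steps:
$A{\left(O \right)} = \frac{2 O \left(13 + O\right)}{5}$ ($A{\left(O \right)} = \frac{\left(O + O\right) \left(O + 13\right)}{5} = \frac{2 O \left(13 + O\right)}{5}$)
$s{\left(a \right)} = -12 + \frac{8 a \left(13 + a\right)}{5}$ ($s{\left(a \right)} = -12 + 4 \frac{2 a \left(13 + a\right)}{5} = -12 + \frac{8 a \left(13 + a\right)}{5}$)
$\frac{s{\left(c{\left(-6 \right)} \right)}}{5107} = \frac{-12 + \frac{8}{5} \left(-6\right) \left(13 - 6\right)}{5107} = \left(-12 + \frac{8}{5} \left(-6\right) 7\right) \frac{1}{5107} = \left(-12 - \frac{336}{5}\right) \frac{1}{5107} = \left(- \frac{396}{5}\right) \frac{1}{5107} = - \frac{396}{25535}$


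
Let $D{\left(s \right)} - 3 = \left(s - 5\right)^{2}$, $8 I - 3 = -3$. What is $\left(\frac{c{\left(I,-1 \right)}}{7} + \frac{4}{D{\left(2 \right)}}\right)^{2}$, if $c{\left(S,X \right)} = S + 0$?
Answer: $\frac{1}{9} \approx 0.11111$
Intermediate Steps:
$I = 0$ ($I = \frac{3}{8} + \frac{1}{8} \left(-3\right) = \frac{3}{8} - \frac{3}{8} = 0$)
$c{\left(S,X \right)} = S$
$D{\left(s \right)} = 3 + \left(-5 + s\right)^{2}$ ($D{\left(s \right)} = 3 + \left(s - 5\right)^{2} = 3 + \left(-5 + s\right)^{2}$)
$\left(\frac{c{\left(I,-1 \right)}}{7} + \frac{4}{D{\left(2 \right)}}\right)^{2} = \left(\frac{0}{7} + \frac{4}{3 + \left(-5 + 2\right)^{2}}\right)^{2} = \left(0 \cdot \frac{1}{7} + \frac{4}{3 + \left(-3\right)^{2}}\right)^{2} = \left(0 + \frac{4}{3 + 9}\right)^{2} = \left(0 + \frac{4}{12}\right)^{2} = \left(0 + 4 \cdot \frac{1}{12}\right)^{2} = \left(0 + \frac{1}{3}\right)^{2} = \left(\frac{1}{3}\right)^{2} = \frac{1}{9}$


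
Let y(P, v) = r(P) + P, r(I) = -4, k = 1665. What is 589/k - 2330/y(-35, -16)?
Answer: 1300807/21645 ≈ 60.097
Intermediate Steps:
y(P, v) = -4 + P
589/k - 2330/y(-35, -16) = 589/1665 - 2330/(-4 - 35) = 589*(1/1665) - 2330/(-39) = 589/1665 - 2330*(-1/39) = 589/1665 + 2330/39 = 1300807/21645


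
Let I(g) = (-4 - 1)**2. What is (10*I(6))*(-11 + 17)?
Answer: 1500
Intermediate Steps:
I(g) = 25 (I(g) = (-5)**2 = 25)
(10*I(6))*(-11 + 17) = (10*25)*(-11 + 17) = 250*6 = 1500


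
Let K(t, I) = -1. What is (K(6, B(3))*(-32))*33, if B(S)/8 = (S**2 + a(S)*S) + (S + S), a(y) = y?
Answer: 1056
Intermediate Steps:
B(S) = 16*S + 16*S**2 (B(S) = 8*((S**2 + S*S) + (S + S)) = 8*((S**2 + S**2) + 2*S) = 8*(2*S**2 + 2*S) = 8*(2*S + 2*S**2) = 16*S + 16*S**2)
(K(6, B(3))*(-32))*33 = -1*(-32)*33 = 32*33 = 1056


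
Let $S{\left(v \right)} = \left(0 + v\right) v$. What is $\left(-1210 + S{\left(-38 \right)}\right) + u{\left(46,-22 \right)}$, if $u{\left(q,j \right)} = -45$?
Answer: $189$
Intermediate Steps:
$S{\left(v \right)} = v^{2}$ ($S{\left(v \right)} = v v = v^{2}$)
$\left(-1210 + S{\left(-38 \right)}\right) + u{\left(46,-22 \right)} = \left(-1210 + \left(-38\right)^{2}\right) - 45 = \left(-1210 + 1444\right) - 45 = 234 - 45 = 189$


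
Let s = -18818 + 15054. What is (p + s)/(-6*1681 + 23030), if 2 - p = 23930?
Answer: -6923/3236 ≈ -2.1394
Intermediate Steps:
p = -23928 (p = 2 - 1*23930 = 2 - 23930 = -23928)
s = -3764
(p + s)/(-6*1681 + 23030) = (-23928 - 3764)/(-6*1681 + 23030) = -27692/(-10086 + 23030) = -27692/12944 = -27692*1/12944 = -6923/3236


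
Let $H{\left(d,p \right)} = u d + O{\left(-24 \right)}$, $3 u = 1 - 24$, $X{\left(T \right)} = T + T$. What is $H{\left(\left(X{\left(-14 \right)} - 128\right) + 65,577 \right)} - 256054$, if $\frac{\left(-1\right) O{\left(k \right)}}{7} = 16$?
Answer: $- \frac{766405}{3} \approx -2.5547 \cdot 10^{5}$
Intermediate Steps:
$O{\left(k \right)} = -112$ ($O{\left(k \right)} = \left(-7\right) 16 = -112$)
$X{\left(T \right)} = 2 T$
$u = - \frac{23}{3}$ ($u = \frac{1 - 24}{3} = \frac{1}{3} \left(-23\right) = - \frac{23}{3} \approx -7.6667$)
$H{\left(d,p \right)} = -112 - \frac{23 d}{3}$ ($H{\left(d,p \right)} = - \frac{23 d}{3} - 112 = -112 - \frac{23 d}{3}$)
$H{\left(\left(X{\left(-14 \right)} - 128\right) + 65,577 \right)} - 256054 = \left(-112 - \frac{23 \left(\left(2 \left(-14\right) - 128\right) + 65\right)}{3}\right) - 256054 = \left(-112 - \frac{23 \left(\left(-28 - 128\right) + 65\right)}{3}\right) - 256054 = \left(-112 - \frac{23 \left(-156 + 65\right)}{3}\right) - 256054 = \left(-112 - - \frac{2093}{3}\right) - 256054 = \left(-112 + \frac{2093}{3}\right) - 256054 = \frac{1757}{3} - 256054 = - \frac{766405}{3}$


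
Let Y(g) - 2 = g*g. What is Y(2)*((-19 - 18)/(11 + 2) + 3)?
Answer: 12/13 ≈ 0.92308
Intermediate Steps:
Y(g) = 2 + g**2 (Y(g) = 2 + g*g = 2 + g**2)
Y(2)*((-19 - 18)/(11 + 2) + 3) = (2 + 2**2)*((-19 - 18)/(11 + 2) + 3) = (2 + 4)*(-37/13 + 3) = 6*(-37*1/13 + 3) = 6*(-37/13 + 3) = 6*(2/13) = 12/13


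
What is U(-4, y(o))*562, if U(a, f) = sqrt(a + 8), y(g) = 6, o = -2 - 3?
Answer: 1124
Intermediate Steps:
o = -5
U(a, f) = sqrt(8 + a)
U(-4, y(o))*562 = sqrt(8 - 4)*562 = sqrt(4)*562 = 2*562 = 1124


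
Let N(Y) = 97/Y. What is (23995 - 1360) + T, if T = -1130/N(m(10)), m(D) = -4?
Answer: 2200115/97 ≈ 22682.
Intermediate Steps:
T = 4520/97 (T = -1130/(97/(-4)) = -1130/(97*(-¼)) = -1130/(-97/4) = -1130*(-4/97) = 4520/97 ≈ 46.598)
(23995 - 1360) + T = (23995 - 1360) + 4520/97 = 22635 + 4520/97 = 2200115/97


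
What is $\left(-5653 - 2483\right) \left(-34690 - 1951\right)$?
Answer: $298111176$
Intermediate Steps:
$\left(-5653 - 2483\right) \left(-34690 - 1951\right) = \left(-8136\right) \left(-36641\right) = 298111176$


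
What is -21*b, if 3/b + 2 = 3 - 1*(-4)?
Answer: -63/5 ≈ -12.600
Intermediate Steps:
b = ⅗ (b = 3/(-2 + (3 - 1*(-4))) = 3/(-2 + (3 + 4)) = 3/(-2 + 7) = 3/5 = 3*(⅕) = ⅗ ≈ 0.60000)
-21*b = -21*⅗ = -63/5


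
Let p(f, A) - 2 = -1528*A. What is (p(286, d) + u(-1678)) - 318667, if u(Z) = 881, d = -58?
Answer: -229160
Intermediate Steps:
p(f, A) = 2 - 1528*A
(p(286, d) + u(-1678)) - 318667 = ((2 - 1528*(-58)) + 881) - 318667 = ((2 + 88624) + 881) - 318667 = (88626 + 881) - 318667 = 89507 - 318667 = -229160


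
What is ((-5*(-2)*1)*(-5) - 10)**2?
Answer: 3600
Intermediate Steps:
((-5*(-2)*1)*(-5) - 10)**2 = ((10*1)*(-5) - 10)**2 = (10*(-5) - 10)**2 = (-50 - 10)**2 = (-60)**2 = 3600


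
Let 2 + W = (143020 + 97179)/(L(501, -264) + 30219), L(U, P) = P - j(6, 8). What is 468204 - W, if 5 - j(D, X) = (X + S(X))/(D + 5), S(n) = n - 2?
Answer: 154254379395/329464 ≈ 4.6820e+5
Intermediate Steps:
S(n) = -2 + n
j(D, X) = 5 - (-2 + 2*X)/(5 + D) (j(D, X) = 5 - (X + (-2 + X))/(D + 5) = 5 - (-2 + 2*X)/(5 + D))
L(U, P) = -41/11 + P (L(U, P) = P - (27 - 2*8 + 5*6)/(5 + 6) = P - (27 - 16 + 30)/11 = P - 41/11 = -41/11 + P)
W = 1983261/329464 (W = -2 + (143020 + 97179)/((-41/11 - 264) + 30219) = -2 + 240199/(-2945/11 + 30219) = -2 + 240199/(329464/11) = -2 + 240199*(11/329464) = -2 + 2642189/329464 = 1983261/329464 ≈ 6.0197)
468204 - W = 468204 - 1*1983261/329464 = 468204 - 1983261/329464 = 154254379395/329464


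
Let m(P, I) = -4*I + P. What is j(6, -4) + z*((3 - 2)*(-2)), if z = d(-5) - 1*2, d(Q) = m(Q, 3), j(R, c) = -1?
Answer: 37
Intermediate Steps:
m(P, I) = P - 4*I
d(Q) = -12 + Q (d(Q) = Q - 4*3 = Q - 12 = -12 + Q)
z = -19 (z = (-12 - 5) - 1*2 = -17 - 2 = -19)
j(6, -4) + z*((3 - 2)*(-2)) = -1 - 19*(3 - 2)*(-2) = -1 - 19*(-2) = -1 + 38 = 37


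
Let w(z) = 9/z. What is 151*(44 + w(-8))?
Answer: 51793/8 ≈ 6474.1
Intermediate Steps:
151*(44 + w(-8)) = 151*(44 + 9/(-8)) = 151*(44 + 9*(-⅛)) = 151*(44 - 9/8) = 151*(343/8) = 51793/8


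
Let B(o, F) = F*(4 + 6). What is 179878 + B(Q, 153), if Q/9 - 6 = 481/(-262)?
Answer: 181408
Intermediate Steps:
Q = 9819/262 (Q = 54 + 9*(481/(-262)) = 54 + 9*(481*(-1/262)) = 54 + 9*(-481/262) = 54 - 4329/262 = 9819/262 ≈ 37.477)
B(o, F) = 10*F (B(o, F) = F*10 = 10*F)
179878 + B(Q, 153) = 179878 + 10*153 = 179878 + 1530 = 181408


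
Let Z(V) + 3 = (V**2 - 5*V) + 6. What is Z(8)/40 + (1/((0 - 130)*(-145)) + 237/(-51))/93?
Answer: 74508463/119207400 ≈ 0.62503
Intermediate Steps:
Z(V) = 3 + V**2 - 5*V (Z(V) = -3 + ((V**2 - 5*V) + 6) = -3 + (6 + V**2 - 5*V) = 3 + V**2 - 5*V)
Z(8)/40 + (1/((0 - 130)*(-145)) + 237/(-51))/93 = (3 + 8**2 - 5*8)/40 + (1/((0 - 130)*(-145)) + 237/(-51))/93 = (3 + 64 - 40)*(1/40) + (-1/145/(-130) + 237*(-1/51))*(1/93) = 27*(1/40) + (-1/130*(-1/145) - 79/17)*(1/93) = 27/40 + (1/18850 - 79/17)*(1/93) = 27/40 - 1489133/320450*1/93 = 27/40 - 1489133/29801850 = 74508463/119207400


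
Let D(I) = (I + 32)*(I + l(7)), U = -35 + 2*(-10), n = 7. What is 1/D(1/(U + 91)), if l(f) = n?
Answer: 1296/291709 ≈ 0.0044428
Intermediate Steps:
U = -55 (U = -35 - 20 = -55)
l(f) = 7
D(I) = (7 + I)*(32 + I) (D(I) = (I + 32)*(I + 7) = (32 + I)*(7 + I) = (7 + I)*(32 + I))
1/D(1/(U + 91)) = 1/(224 + (1/(-55 + 91))² + 39/(-55 + 91)) = 1/(224 + (1/36)² + 39/36) = 1/(224 + (1/36)² + 39*(1/36)) = 1/(224 + 1/1296 + 13/12) = 1/(291709/1296) = 1296/291709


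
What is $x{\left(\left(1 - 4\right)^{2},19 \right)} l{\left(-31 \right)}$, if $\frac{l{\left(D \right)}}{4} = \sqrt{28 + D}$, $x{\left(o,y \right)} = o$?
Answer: $36 i \sqrt{3} \approx 62.354 i$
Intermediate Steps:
$l{\left(D \right)} = 4 \sqrt{28 + D}$
$x{\left(\left(1 - 4\right)^{2},19 \right)} l{\left(-31 \right)} = \left(1 - 4\right)^{2} \cdot 4 \sqrt{28 - 31} = \left(-3\right)^{2} \cdot 4 \sqrt{-3} = 9 \cdot 4 i \sqrt{3} = 36 i \sqrt{3}$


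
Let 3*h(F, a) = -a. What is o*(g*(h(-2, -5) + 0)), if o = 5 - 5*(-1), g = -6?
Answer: -100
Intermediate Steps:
h(F, a) = -a/3 (h(F, a) = (-a)/3 = -a/3)
o = 10 (o = 5 + 5 = 10)
o*(g*(h(-2, -5) + 0)) = 10*(-6*(-⅓*(-5) + 0)) = 10*(-6*(5/3 + 0)) = 10*(-6*5/3) = 10*(-10) = -100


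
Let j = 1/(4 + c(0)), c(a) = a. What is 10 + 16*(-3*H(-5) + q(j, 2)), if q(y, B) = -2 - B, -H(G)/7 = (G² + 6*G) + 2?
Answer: -1062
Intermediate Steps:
H(G) = -14 - 42*G - 7*G² (H(G) = -7*((G² + 6*G) + 2) = -7*(2 + G² + 6*G) = -14 - 42*G - 7*G²)
j = ¼ (j = 1/(4 + 0) = 1/4 = ¼ ≈ 0.25000)
10 + 16*(-3*H(-5) + q(j, 2)) = 10 + 16*(-3*(-14 - 42*(-5) - 7*(-5)²) + (-2 - 1*2)) = 10 + 16*(-3*(-14 + 210 - 7*25) + (-2 - 2)) = 10 + 16*(-3*(-14 + 210 - 175) - 4) = 10 + 16*(-3*21 - 4) = 10 + 16*(-63 - 4) = 10 + 16*(-67) = 10 - 1072 = -1062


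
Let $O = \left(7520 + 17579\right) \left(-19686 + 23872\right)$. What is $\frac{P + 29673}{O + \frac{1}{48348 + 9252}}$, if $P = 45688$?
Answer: $\frac{4340793600}{6051710246401} \approx 0.00071728$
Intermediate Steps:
$O = 105064414$ ($O = 25099 \cdot 4186 = 105064414$)
$\frac{P + 29673}{O + \frac{1}{48348 + 9252}} = \frac{45688 + 29673}{105064414 + \frac{1}{48348 + 9252}} = \frac{75361}{105064414 + \frac{1}{57600}} = \frac{75361}{\frac{6051710246401}{57600}} = 75361 \cdot \frac{57600}{6051710246401} = \frac{4340793600}{6051710246401}$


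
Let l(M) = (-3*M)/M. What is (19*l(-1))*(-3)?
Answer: 171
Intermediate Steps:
l(M) = -3
(19*l(-1))*(-3) = (19*(-3))*(-3) = -57*(-3) = 171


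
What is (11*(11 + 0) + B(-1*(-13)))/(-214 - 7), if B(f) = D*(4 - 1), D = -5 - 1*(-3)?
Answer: -115/221 ≈ -0.52036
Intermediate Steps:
D = -2 (D = -5 + 3 = -2)
B(f) = -6 (B(f) = -2*(4 - 1) = -2*3 = -6)
(11*(11 + 0) + B(-1*(-13)))/(-214 - 7) = (11*(11 + 0) - 6)/(-214 - 7) = (11*11 - 6)/(-221) = (121 - 6)*(-1/221) = 115*(-1/221) = -115/221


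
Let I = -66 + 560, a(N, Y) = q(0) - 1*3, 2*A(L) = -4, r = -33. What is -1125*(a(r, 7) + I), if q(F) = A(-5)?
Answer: -550125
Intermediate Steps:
A(L) = -2 (A(L) = (½)*(-4) = -2)
q(F) = -2
a(N, Y) = -5 (a(N, Y) = -2 - 1*3 = -2 - 3 = -5)
I = 494
-1125*(a(r, 7) + I) = -1125*(-5 + 494) = -1125*489 = -550125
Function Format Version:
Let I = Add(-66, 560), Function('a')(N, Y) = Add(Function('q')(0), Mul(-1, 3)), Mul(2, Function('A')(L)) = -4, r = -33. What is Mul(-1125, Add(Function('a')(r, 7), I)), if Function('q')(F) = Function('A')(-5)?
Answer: -550125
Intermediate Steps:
Function('A')(L) = -2 (Function('A')(L) = Mul(Rational(1, 2), -4) = -2)
Function('q')(F) = -2
Function('a')(N, Y) = -5 (Function('a')(N, Y) = Add(-2, Mul(-1, 3)) = Add(-2, -3) = -5)
I = 494
Mul(-1125, Add(Function('a')(r, 7), I)) = Mul(-1125, Add(-5, 494)) = Mul(-1125, 489) = -550125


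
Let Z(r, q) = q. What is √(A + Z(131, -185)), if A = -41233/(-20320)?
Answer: 11*I*√39023290/5080 ≈ 13.527*I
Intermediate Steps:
A = 41233/20320 (A = -41233*(-1/20320) = 41233/20320 ≈ 2.0292)
√(A + Z(131, -185)) = √(41233/20320 - 185) = √(-3717967/20320) = 11*I*√39023290/5080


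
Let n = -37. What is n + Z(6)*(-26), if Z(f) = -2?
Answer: 15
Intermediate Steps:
n + Z(6)*(-26) = -37 - 2*(-26) = -37 + 52 = 15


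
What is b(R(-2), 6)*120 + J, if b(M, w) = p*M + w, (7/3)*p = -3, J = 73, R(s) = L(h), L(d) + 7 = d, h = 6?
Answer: 6631/7 ≈ 947.29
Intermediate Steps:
L(d) = -7 + d
R(s) = -1 (R(s) = -7 + 6 = -1)
p = -9/7 (p = (3/7)*(-3) = -9/7 ≈ -1.2857)
b(M, w) = w - 9*M/7 (b(M, w) = -9*M/7 + w = w - 9*M/7)
b(R(-2), 6)*120 + J = (6 - 9/7*(-1))*120 + 73 = (6 + 9/7)*120 + 73 = (51/7)*120 + 73 = 6120/7 + 73 = 6631/7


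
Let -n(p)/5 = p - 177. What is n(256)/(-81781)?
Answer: 395/81781 ≈ 0.0048300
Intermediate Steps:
n(p) = 885 - 5*p (n(p) = -5*(p - 177) = -5*(-177 + p) = 885 - 5*p)
n(256)/(-81781) = (885 - 5*256)/(-81781) = (885 - 1280)*(-1/81781) = -395*(-1/81781) = 395/81781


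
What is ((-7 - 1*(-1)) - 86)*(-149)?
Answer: 13708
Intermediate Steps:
((-7 - 1*(-1)) - 86)*(-149) = ((-7 + 1) - 86)*(-149) = (-6 - 86)*(-149) = -92*(-149) = 13708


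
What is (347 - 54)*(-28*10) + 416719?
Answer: 334679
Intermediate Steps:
(347 - 54)*(-28*10) + 416719 = 293*(-280) + 416719 = -82040 + 416719 = 334679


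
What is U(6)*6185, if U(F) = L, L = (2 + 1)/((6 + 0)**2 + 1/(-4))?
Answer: 74220/143 ≈ 519.02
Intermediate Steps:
L = 12/143 (L = 3/(6**2 - 1/4) = 3/(36 - 1/4) = 3/(143/4) = 3*(4/143) = 12/143 ≈ 0.083916)
U(F) = 12/143
U(6)*6185 = (12/143)*6185 = 74220/143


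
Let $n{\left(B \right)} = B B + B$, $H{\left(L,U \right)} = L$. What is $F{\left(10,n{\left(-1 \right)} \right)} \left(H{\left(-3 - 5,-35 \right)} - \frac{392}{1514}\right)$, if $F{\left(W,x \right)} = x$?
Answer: $0$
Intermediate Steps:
$n{\left(B \right)} = B + B^{2}$ ($n{\left(B \right)} = B^{2} + B = B + B^{2}$)
$F{\left(10,n{\left(-1 \right)} \right)} \left(H{\left(-3 - 5,-35 \right)} - \frac{392}{1514}\right) = - (1 - 1) \left(\left(-3 - 5\right) - \frac{392}{1514}\right) = \left(-1\right) 0 \left(-8 - \frac{196}{757}\right) = 0 \left(-8 - \frac{196}{757}\right) = 0 \left(- \frac{6252}{757}\right) = 0$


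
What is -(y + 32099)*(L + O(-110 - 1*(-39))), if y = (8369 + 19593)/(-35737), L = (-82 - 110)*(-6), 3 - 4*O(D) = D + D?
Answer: -5452137786753/142948 ≈ -3.8141e+7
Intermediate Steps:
O(D) = ¾ - D/2 (O(D) = ¾ - (D + D)/4 = ¾ - D/2)
L = 1152 (L = -192*(-6) = 1152)
y = -27962/35737 (y = 27962*(-1/35737) = -27962/35737 ≈ -0.78244)
-(y + 32099)*(L + O(-110 - 1*(-39))) = -(-27962/35737 + 32099)*(1152 + (¾ - (-110 - 1*(-39))/2)) = -1147094001*(1152 + (¾ - (-110 + 39)/2))/35737 = -1147094001*(1152 + (¾ - ½*(-71)))/35737 = -1147094001*(1152 + (¾ + 71/2))/35737 = -1147094001*(1152 + 145/4)/35737 = -1147094001*4753/(35737*4) = -1*5452137786753/142948 = -5452137786753/142948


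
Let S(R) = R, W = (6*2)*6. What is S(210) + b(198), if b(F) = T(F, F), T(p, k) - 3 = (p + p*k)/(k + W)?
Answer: 5384/15 ≈ 358.93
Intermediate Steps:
W = 72 (W = 12*6 = 72)
T(p, k) = 3 + (p + k*p)/(72 + k) (T(p, k) = 3 + (p + p*k)/(k + 72) = 3 + (p + k*p)/(72 + k))
b(F) = (216 + F**2 + 4*F)/(72 + F) (b(F) = (216 + F + 3*F + F*F)/(72 + F) = (216 + F + 3*F + F**2)/(72 + F) = (216 + F**2 + 4*F)/(72 + F))
S(210) + b(198) = 210 + (216 + 198**2 + 4*198)/(72 + 198) = 210 + (216 + 39204 + 792)/270 = 210 + (1/270)*40212 = 210 + 2234/15 = 5384/15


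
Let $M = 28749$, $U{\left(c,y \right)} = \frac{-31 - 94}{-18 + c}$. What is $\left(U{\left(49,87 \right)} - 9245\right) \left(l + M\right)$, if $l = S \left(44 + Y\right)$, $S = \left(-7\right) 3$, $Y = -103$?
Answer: $- \frac{8598159360}{31} \approx -2.7736 \cdot 10^{8}$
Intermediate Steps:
$S = -21$
$U{\left(c,y \right)} = - \frac{125}{-18 + c}$
$l = 1239$ ($l = - 21 \left(44 - 103\right) = \left(-21\right) \left(-59\right) = 1239$)
$\left(U{\left(49,87 \right)} - 9245\right) \left(l + M\right) = \left(- \frac{125}{-18 + 49} - 9245\right) \left(1239 + 28749\right) = \left(- \frac{125}{31} - 9245\right) 29988 = \left(- \frac{286720}{31}\right) 29988 = - \frac{8598159360}{31}$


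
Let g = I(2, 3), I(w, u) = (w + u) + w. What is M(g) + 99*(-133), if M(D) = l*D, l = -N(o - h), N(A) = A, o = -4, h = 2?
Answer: -13125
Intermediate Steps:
I(w, u) = u + 2*w (I(w, u) = (u + w) + w = u + 2*w)
g = 7 (g = 3 + 2*2 = 3 + 4 = 7)
l = 6 (l = -(-4 - 1*2) = -(-4 - 2) = -1*(-6) = 6)
M(D) = 6*D
M(g) + 99*(-133) = 6*7 + 99*(-133) = 42 - 13167 = -13125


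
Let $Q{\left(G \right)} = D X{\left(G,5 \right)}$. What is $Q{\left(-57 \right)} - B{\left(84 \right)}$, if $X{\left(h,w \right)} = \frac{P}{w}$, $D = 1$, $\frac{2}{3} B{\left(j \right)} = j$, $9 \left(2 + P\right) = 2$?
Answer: $- \frac{5686}{45} \approx -126.36$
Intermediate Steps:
$P = - \frac{16}{9}$ ($P = -2 + \frac{1}{9} \cdot 2 = -2 + \frac{2}{9} = - \frac{16}{9} \approx -1.7778$)
$B{\left(j \right)} = \frac{3 j}{2}$
$X{\left(h,w \right)} = - \frac{16}{9 w}$
$Q{\left(G \right)} = - \frac{16}{45}$ ($Q{\left(G \right)} = 1 \left(- \frac{16}{9 \cdot 5}\right) = 1 \left(\left(- \frac{16}{9}\right) \frac{1}{5}\right) = 1 \left(- \frac{16}{45}\right) = - \frac{16}{45}$)
$Q{\left(-57 \right)} - B{\left(84 \right)} = - \frac{16}{45} - \frac{3}{2} \cdot 84 = - \frac{16}{45} - 126 = - \frac{5686}{45}$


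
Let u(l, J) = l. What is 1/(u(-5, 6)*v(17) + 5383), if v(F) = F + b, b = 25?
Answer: 1/5173 ≈ 0.00019331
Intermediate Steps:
v(F) = 25 + F (v(F) = F + 25 = 25 + F)
1/(u(-5, 6)*v(17) + 5383) = 1/(-5*(25 + 17) + 5383) = 1/(-5*42 + 5383) = 1/(-210 + 5383) = 1/5173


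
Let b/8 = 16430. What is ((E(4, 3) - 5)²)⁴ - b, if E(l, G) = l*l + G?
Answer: 1475657616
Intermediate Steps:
E(l, G) = G + l² (E(l, G) = l² + G = G + l²)
b = 131440 (b = 8*16430 = 131440)
((E(4, 3) - 5)²)⁴ - b = (((3 + 4²) - 5)²)⁴ - 1*131440 = (((3 + 16) - 5)²)⁴ - 131440 = ((19 - 5)²)⁴ - 131440 = (14²)⁴ - 131440 = 196⁴ - 131440 = 1475789056 - 131440 = 1475657616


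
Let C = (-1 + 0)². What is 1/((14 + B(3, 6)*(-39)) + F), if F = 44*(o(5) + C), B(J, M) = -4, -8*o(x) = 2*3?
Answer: 1/181 ≈ 0.0055249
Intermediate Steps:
o(x) = -¾ (o(x) = -3/4 = -⅛*6 = -¾)
C = 1 (C = (-1)² = 1)
F = 11 (F = 44*(-¾ + 1) = 44*(¼) = 11)
1/((14 + B(3, 6)*(-39)) + F) = 1/((14 - 4*(-39)) + 11) = 1/((14 + 156) + 11) = 1/(170 + 11) = 1/181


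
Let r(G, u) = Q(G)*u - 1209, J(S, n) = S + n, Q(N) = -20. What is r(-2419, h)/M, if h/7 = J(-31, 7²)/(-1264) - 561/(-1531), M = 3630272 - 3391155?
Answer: -304381737/57841924066 ≈ -0.0052623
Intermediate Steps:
M = 239117
h = 2385411/967592 (h = 7*((-31 + 7²)/(-1264) - 561/(-1531)) = 7*((-31 + 49)*(-1/1264) - 561*(-1/1531)) = 7*(18*(-1/1264) + 561/1531) = 7*(-9/632 + 561/1531) = 7*(340773/967592) = 2385411/967592 ≈ 2.4653)
r(G, u) = -1209 - 20*u (r(G, u) = -20*u - 1209 = -1209 - 20*u)
r(-2419, h)/M = (-1209 - 20*2385411/967592)/239117 = (-1209 - 11927055/241898)*(1/239117) = -304381737/241898*1/239117 = -304381737/57841924066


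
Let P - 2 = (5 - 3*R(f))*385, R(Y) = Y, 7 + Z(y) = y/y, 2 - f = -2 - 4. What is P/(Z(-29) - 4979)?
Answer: 7313/4985 ≈ 1.4670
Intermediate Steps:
f = 8 (f = 2 - (-2 - 4) = 2 - 1*(-6) = 2 + 6 = 8)
Z(y) = -6 (Z(y) = -7 + y/y = -7 + 1 = -6)
P = -7313 (P = 2 + (5 - 3*8)*385 = 2 + (5 - 24)*385 = 2 - 19*385 = 2 - 7315 = -7313)
P/(Z(-29) - 4979) = -7313/(-6 - 4979) = -7313/(-4985) = -7313*(-1/4985) = 7313/4985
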